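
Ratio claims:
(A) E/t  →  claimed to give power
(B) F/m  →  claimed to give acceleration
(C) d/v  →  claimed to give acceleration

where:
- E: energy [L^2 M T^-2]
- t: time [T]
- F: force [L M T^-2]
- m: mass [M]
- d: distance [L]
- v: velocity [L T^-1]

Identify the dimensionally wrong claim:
(C) d/v does not give acceleration

(A) E/t: [L^2 M T^-3] = power [L^2 M T^-3] ✓
(B) F/m: [L T^-2] = acceleration [L T^-2] ✓
(C) d/v: [T] ≠ acceleration [L T^-2] ✗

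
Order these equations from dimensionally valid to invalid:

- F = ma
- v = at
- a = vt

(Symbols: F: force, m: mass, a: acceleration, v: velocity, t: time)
Dimensionally correct: F = ma, v = at
Dimensionally incorrect: a = vt
Ordered (correct first, then incorrect): F = ma, v = at, a = vt

- F = ma: LHS [L M T^-2], RHS [L M T^-2] → correct ✓
- v = at: LHS [L T^-1], RHS [L T^-1] → correct ✓
- a = vt: LHS [L T^-2], RHS [L] → incorrect ✗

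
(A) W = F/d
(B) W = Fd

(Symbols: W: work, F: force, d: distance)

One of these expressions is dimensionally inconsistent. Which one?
(A)

(A) W = F/d: LHS [L^2 M T^-2], RHS [M T^-2] ✗
(B) W = Fd: LHS [L^2 M T^-2], RHS [L^2 M T^-2] ✓

Expression (A) W = F/d is dimensionally incorrect.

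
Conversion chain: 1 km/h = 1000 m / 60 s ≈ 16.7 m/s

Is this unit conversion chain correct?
The chain is incorrect (it contains an error).

Incorrect: 1 h = 3600 s, not 60 s (1 km/h ≈ 0.278 m/s)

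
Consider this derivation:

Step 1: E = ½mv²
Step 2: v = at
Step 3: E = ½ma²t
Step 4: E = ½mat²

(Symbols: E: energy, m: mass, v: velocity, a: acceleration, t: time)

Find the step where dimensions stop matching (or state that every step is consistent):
Step 3

Step 1: E = ½mv² → LHS [L^2 M T^-2], RHS [L^2 M T^-2] ✓
Step 2: v = at → LHS [L T^-1], RHS [L T^-1] ✓
Step 3: E = ½ma²t → LHS [L^2 M T^-2], RHS [L^2 M T^-3] ✗

The first dimensional inconsistency appears in step 3: E = ½ma²t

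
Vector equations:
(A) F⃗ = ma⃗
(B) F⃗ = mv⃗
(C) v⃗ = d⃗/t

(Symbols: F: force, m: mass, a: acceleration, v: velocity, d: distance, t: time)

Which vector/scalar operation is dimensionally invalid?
(B) F⃗ = mv⃗

(A) F⃗ = ma⃗: LHS [L M T^-2], RHS [L M T^-2] ✓ — Force and acceleration are vectors, mass is a scalar
(B) F⃗ = mv⃗: LHS [L M T^-2], RHS [L M T^-1] ✗ — mass times velocity is momentum, not force; should be ma⃗
(C) v⃗ = d⃗/t: LHS [L T^-1], RHS [L T^-1] ✓ — displacement (vector) divided by time (scalar)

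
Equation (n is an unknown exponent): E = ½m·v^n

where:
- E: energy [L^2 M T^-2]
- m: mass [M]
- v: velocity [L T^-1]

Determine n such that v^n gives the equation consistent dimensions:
n = 2

E has dimensions [L^2 M T^-2]; v has dimensions [L T^-1].
The rest of the RHS has dimensions [M], so v^n must supply [L^2 T^-2].
With n = 2: ½m·v^2 has dimensions [L^2 M T^-2], matching the LHS ✓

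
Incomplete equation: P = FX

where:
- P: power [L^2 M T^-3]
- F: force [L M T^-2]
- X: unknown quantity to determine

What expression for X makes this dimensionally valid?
X = v (velocity), dimensions [L T^-1]

P has dimensions [L^2 M T^-3]; the rest of the RHS (F) has dimensions [L M T^-2].
So X must have dimensions [L T^-1] — X = v (velocity).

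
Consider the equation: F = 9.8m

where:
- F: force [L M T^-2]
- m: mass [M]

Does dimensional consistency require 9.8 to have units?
Yes

F has dimensions [L M T^-2], while m alone has dimensions [M]. For the equation to balance, the factor 9.8 must carry dimensions [L T^-2] — it is a dimensional constant (a numerical value of a physical quantity with its units suppressed), not a pure number.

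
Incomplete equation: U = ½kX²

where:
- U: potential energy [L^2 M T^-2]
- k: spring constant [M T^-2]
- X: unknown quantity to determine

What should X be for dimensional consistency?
X = x (displacement), dimensions [L]

U has dimensions [L^2 M T^-2]; the rest of the RHS (½k) has dimensions [M T^-2].
So X² must have dimensions [L^2], i.e. X has dimensions [L] — X = x (displacement).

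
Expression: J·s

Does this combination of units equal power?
No

The expression J·s has dimensions [L^2 M T^-1], but power has dimensions [L^2 M T^-3].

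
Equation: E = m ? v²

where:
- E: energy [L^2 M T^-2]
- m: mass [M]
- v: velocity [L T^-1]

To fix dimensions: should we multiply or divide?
multiplication (×): E = m × v²

E [L^2 M T^-2]; m [M]; v² [L^2 T^-2].
m × v² → [L^2 M T^-2] ✓
m ÷ v² → [L^-2 M T^2] ✗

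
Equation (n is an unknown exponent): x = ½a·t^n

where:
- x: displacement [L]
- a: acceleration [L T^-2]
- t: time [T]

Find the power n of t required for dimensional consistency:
n = 2

x has dimensions [L]; t has dimensions [T].
The rest of the RHS has dimensions [L T^-2], so t^n must supply [T^2].
With n = 2: ½a·t^2 has dimensions [L], matching the LHS ✓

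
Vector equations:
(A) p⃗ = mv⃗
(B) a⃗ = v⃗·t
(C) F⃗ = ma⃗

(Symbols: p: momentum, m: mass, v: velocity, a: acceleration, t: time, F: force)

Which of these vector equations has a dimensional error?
(B) a⃗ = v⃗·t

(A) p⃗ = mv⃗: LHS [L M T^-1], RHS [L M T^-1] ✓ — mass (scalar) times velocity (vector)
(B) a⃗ = v⃗·t: LHS [L T^-2], RHS [L] ✗ — acceleration is velocity per time; should be v⃗/t
(C) F⃗ = ma⃗: LHS [L M T^-2], RHS [L M T^-2] ✓ — Force and acceleration are vectors, mass is a scalar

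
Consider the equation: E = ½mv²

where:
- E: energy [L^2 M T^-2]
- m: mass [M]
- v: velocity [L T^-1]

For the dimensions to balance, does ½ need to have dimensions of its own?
No

E has dimensions [L^2 M T^-2] and mv² already has dimensions [L^2 M T^-2], so the equation balances without ½ contributing any dimensions. ½ is a pure (dimensionless) number; changing or removing it would not affect dimensional consistency.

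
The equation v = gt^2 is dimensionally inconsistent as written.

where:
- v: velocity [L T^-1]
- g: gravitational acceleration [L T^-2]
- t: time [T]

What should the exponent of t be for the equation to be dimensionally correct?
The exponent of t should be 1: v = gt

The LHS v has dimensions [L T^-1]; t has dimensions [T].
As written, the RHS gt^2 (exponent 2 on t) has dimensions [L], which does not match.
With exponent 1, the RHS gt has dimensions [L T^-1], matching the LHS.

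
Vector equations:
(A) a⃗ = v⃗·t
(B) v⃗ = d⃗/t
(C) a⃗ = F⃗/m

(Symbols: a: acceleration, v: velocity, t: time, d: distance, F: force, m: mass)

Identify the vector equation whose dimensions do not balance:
(A) a⃗ = v⃗·t

(A) a⃗ = v⃗·t: LHS [L T^-2], RHS [L] ✗ — acceleration is velocity per time; should be v⃗/t
(B) v⃗ = d⃗/t: LHS [L T^-1], RHS [L T^-1] ✓ — displacement (vector) divided by time (scalar)
(C) a⃗ = F⃗/m: LHS [L T^-2], RHS [L T^-2] ✓ — force (vector) divided by mass (scalar)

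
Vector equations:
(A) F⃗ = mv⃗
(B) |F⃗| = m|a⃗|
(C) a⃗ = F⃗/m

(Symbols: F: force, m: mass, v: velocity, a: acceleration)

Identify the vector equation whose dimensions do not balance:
(A) F⃗ = mv⃗

(A) F⃗ = mv⃗: LHS [L M T^-2], RHS [L M T^-1] ✗ — mass times velocity is momentum, not force; should be ma⃗
(B) |F⃗| = m|a⃗|: LHS [L M T^-2], RHS [L M T^-2] ✓ — magnitudes of vectors are scalars
(C) a⃗ = F⃗/m: LHS [L T^-2], RHS [L T^-2] ✓ — force (vector) divided by mass (scalar)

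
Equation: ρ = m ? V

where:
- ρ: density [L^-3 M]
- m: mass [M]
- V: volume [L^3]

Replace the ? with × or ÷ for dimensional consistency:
division (÷): ρ = m ÷ V

ρ [L^-3 M]; m [M]; V [L^3].
m × V → [L^3 M] ✗
m ÷ V → [L^-3 M] ✓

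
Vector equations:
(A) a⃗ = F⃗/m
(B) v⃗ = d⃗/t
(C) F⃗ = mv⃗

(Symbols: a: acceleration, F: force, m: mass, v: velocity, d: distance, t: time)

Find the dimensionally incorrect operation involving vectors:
(C) F⃗ = mv⃗

(A) a⃗ = F⃗/m: LHS [L T^-2], RHS [L T^-2] ✓ — force (vector) divided by mass (scalar)
(B) v⃗ = d⃗/t: LHS [L T^-1], RHS [L T^-1] ✓ — displacement (vector) divided by time (scalar)
(C) F⃗ = mv⃗: LHS [L M T^-2], RHS [L M T^-1] ✗ — mass times velocity is momentum, not force; should be ma⃗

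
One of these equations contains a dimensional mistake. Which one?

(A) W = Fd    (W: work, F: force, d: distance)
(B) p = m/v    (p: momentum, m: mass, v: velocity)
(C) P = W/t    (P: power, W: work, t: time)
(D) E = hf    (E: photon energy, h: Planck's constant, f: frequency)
(B) p = m/v

The equation (B) p = m/v is dimensionally incorrect.

LHS (p): [L M T^-1]
RHS (m/v): [L^-1 M T] ✗

The dimensions do not match. The other three equations balance.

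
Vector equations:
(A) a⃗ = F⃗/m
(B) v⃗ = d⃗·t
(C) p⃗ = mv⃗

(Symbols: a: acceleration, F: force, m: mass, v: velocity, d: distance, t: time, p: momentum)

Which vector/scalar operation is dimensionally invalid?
(B) v⃗ = d⃗·t

(A) a⃗ = F⃗/m: LHS [L T^-2], RHS [L T^-2] ✓ — force (vector) divided by mass (scalar)
(B) v⃗ = d⃗·t: LHS [L T^-1], RHS [L T] ✗ — velocity is displacement per time; should be d⃗/t
(C) p⃗ = mv⃗: LHS [L M T^-1], RHS [L M T^-1] ✓ — mass (scalar) times velocity (vector)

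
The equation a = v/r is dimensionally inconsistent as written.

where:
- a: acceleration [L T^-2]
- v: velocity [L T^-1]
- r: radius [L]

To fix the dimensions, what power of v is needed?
The exponent of v should be 2: a = v^2/r

The LHS a has dimensions [L T^-2]; v has dimensions [L T^-1].
As written, the RHS v/r (exponent 1 on v) has dimensions [T^-1], which does not match.
With exponent 2, the RHS v^2/r has dimensions [L T^-2], matching the LHS.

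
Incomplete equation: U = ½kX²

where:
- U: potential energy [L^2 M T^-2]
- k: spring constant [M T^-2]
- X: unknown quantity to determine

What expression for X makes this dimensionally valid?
X = x (displacement), dimensions [L]

U has dimensions [L^2 M T^-2]; the rest of the RHS (½k) has dimensions [M T^-2].
So X² must have dimensions [L^2], i.e. X has dimensions [L] — X = x (displacement).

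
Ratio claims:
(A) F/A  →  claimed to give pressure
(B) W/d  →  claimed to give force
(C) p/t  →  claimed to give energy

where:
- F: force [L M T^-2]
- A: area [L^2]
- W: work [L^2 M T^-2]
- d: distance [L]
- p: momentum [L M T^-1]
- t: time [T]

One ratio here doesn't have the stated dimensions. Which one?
(C) p/t does not give energy

(A) F/A: [L^-1 M T^-2] = pressure [L^-1 M T^-2] ✓
(B) W/d: [L M T^-2] = force [L M T^-2] ✓
(C) p/t: [L M T^-2] ≠ energy [L^2 M T^-2] ✗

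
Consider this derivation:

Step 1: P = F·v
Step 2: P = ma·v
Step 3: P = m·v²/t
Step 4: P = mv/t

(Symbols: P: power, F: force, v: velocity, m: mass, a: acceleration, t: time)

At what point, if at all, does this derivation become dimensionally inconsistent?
Step 4

Step 1: P = F·v → LHS [L^2 M T^-3], RHS [L^2 M T^-3] ✓
Step 2: P = ma·v → LHS [L^2 M T^-3], RHS [L^2 M T^-3] ✓
Step 3: P = m·v²/t → LHS [L^2 M T^-3], RHS [L^2 M T^-3] ✓
Step 4: P = mv/t → LHS [L^2 M T^-3], RHS [L M T^-2] ✗

The first dimensional inconsistency appears in step 4: P = mv/t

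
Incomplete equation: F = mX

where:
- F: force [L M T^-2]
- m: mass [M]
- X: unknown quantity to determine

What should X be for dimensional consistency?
X = a (acceleration), dimensions [L T^-2]

F has dimensions [L M T^-2]; the rest of the RHS (m) has dimensions [M].
So X must have dimensions [L T^-2] — X = a (acceleration).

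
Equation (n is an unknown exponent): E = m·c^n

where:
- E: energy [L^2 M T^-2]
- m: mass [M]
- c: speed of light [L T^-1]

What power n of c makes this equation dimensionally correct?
n = 2

E has dimensions [L^2 M T^-2]; c has dimensions [L T^-1].
The rest of the RHS has dimensions [M], so c^n must supply [L^2 T^-2].
With n = 2: m·c^2 has dimensions [L^2 M T^-2], matching the LHS ✓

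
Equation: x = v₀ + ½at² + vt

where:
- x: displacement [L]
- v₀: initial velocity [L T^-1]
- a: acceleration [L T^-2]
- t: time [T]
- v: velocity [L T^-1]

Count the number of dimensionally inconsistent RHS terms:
1

LHS x: [L]
- v₀: [L T^-1] ✗
- ½at²: [L] ✓
- vt: [L] ✓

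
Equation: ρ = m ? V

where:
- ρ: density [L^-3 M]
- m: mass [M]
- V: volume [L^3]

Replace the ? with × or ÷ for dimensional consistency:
division (÷): ρ = m ÷ V

ρ [L^-3 M]; m [M]; V [L^3].
m × V → [L^3 M] ✗
m ÷ V → [L^-3 M] ✓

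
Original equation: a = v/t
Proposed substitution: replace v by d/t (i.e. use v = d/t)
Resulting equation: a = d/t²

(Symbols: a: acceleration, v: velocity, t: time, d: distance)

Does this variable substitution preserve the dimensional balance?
Yes

[v] = [L T^-1] and [d/t] = [L T^-1]. These match, so the substitution replaces a quantity by one of the same dimensions and the result a = d/t² has LHS [L T^-2] vs RHS [L T^-2] — still consistent.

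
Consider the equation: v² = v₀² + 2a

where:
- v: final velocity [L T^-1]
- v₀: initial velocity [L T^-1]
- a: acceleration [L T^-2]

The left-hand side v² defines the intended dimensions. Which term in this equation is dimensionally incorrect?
The term 2a

Checking each RHS term against the LHS:
- v₀²: [L^2 T^-2] — matches v² [L^2 T^-2] ✓
- 2a: [L T^-2] — does NOT match v² [L^2 T^-2] ✗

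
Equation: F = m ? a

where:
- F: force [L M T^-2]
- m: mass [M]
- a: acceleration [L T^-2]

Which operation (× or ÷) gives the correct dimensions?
multiplication (×): F = m × a

F [L M T^-2]; m [M]; a [L T^-2].
m × a → [L M T^-2] ✓
m ÷ a → [L^-1 M T^2] ✗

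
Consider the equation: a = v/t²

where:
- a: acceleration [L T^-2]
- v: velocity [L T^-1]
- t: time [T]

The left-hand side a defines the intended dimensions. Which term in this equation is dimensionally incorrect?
The right-hand side term v/t²

a has dimensions [L T^-2], but v/t² has dimensions [L T^-3], so the term v/t² is dimensionally wrong for a.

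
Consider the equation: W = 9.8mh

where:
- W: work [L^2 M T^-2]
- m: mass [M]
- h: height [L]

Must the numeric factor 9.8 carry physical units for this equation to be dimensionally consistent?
Yes

W has dimensions [L^2 M T^-2], while mh alone has dimensions [L M]. For the equation to balance, the factor 9.8 must carry dimensions [L T^-2] — it is a dimensional constant (a numerical value of a physical quantity with its units suppressed), not a pure number.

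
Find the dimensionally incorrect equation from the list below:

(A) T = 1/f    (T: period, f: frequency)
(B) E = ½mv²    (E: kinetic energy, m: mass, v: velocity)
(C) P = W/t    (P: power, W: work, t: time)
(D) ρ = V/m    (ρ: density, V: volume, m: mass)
(D) ρ = V/m

The equation (D) ρ = V/m is dimensionally incorrect.

LHS (ρ): [L^-3 M]
RHS (V/m): [L^3 M^-1] ✗

The dimensions do not match. The other three equations balance.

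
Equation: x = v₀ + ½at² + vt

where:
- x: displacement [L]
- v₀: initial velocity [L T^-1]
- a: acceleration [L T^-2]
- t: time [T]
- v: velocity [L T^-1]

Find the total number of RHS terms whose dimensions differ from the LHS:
1

LHS x: [L]
- v₀: [L T^-1] ✗
- ½at²: [L] ✓
- vt: [L] ✓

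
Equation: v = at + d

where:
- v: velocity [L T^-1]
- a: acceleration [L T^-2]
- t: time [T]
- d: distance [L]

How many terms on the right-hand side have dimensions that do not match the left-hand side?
1

LHS v: [L T^-1]
- at: [L T^-1] ✓
- d: [L] ✗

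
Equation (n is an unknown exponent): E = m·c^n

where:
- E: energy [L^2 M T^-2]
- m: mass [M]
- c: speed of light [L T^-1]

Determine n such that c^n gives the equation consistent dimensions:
n = 2

E has dimensions [L^2 M T^-2]; c has dimensions [L T^-1].
The rest of the RHS has dimensions [M], so c^n must supply [L^2 T^-2].
With n = 2: m·c^2 has dimensions [L^2 M T^-2], matching the LHS ✓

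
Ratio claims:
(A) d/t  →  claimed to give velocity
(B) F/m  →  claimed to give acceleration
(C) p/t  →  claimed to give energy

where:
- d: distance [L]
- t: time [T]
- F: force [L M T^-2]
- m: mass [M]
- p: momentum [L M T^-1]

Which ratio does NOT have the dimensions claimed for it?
(C) p/t does not give energy

(A) d/t: [L T^-1] = velocity [L T^-1] ✓
(B) F/m: [L T^-2] = acceleration [L T^-2] ✓
(C) p/t: [L M T^-2] ≠ energy [L^2 M T^-2] ✗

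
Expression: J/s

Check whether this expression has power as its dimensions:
Yes

The expression J/s has dimensions [L^2 M T^-3], which is exactly power [L^2 M T^-3].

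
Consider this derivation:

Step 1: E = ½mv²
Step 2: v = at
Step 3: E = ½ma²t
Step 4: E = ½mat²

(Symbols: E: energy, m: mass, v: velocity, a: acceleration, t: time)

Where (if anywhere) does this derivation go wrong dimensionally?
Step 3

Step 1: E = ½mv² → LHS [L^2 M T^-2], RHS [L^2 M T^-2] ✓
Step 2: v = at → LHS [L T^-1], RHS [L T^-1] ✓
Step 3: E = ½ma²t → LHS [L^2 M T^-2], RHS [L^2 M T^-3] ✗

The first dimensional inconsistency appears in step 3: E = ½ma²t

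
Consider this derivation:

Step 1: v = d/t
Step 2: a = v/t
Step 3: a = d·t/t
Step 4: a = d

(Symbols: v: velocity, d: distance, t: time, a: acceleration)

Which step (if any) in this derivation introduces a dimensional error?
Step 3

Step 1: v = d/t → LHS [L T^-1], RHS [L T^-1] ✓
Step 2: a = v/t → LHS [L T^-2], RHS [L T^-2] ✓
Step 3: a = d·t/t → LHS [L T^-2], RHS [L] ✗

The first dimensional inconsistency appears in step 3: a = d·t/t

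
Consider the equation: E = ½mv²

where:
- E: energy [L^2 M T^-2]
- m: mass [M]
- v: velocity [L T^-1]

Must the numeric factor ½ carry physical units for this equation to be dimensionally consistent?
No

E has dimensions [L^2 M T^-2] and mv² already has dimensions [L^2 M T^-2], so the equation balances without ½ contributing any dimensions. ½ is a pure (dimensionless) number; changing or removing it would not affect dimensional consistency.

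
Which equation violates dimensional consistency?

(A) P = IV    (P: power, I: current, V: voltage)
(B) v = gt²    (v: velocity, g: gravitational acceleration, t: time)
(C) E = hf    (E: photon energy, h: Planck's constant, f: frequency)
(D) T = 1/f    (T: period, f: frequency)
(B) v = gt²

The equation (B) v = gt² is dimensionally incorrect.

LHS (v): [L T^-1]
RHS (gt²): [L] ✗

The dimensions do not match. The other three equations balance.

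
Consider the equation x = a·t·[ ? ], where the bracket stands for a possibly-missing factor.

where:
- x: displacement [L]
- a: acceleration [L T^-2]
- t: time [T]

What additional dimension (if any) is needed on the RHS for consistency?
[T] — time (e.g. t)

x has dimensions [L]; a·t has dimensions [L T^-1].
The bracketed factor must supply [L] / [L T^-1] = [T].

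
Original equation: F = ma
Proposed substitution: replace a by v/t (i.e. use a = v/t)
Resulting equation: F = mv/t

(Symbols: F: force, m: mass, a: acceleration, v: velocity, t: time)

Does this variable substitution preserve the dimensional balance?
Yes

[a] = [L T^-2] and [v/t] = [L T^-2]. These match, so the substitution replaces a quantity by one of the same dimensions and the result F = mv/t has LHS [L M T^-2] vs RHS [L M T^-2] — still consistent.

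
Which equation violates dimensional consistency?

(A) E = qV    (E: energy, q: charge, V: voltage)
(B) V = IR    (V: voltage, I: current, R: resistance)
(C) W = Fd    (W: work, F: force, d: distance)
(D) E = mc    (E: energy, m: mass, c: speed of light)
(D) E = mc

The equation (D) E = mc is dimensionally incorrect.

LHS (E): [L^2 M T^-2]
RHS (mc): [L M T^-1] ✗

The dimensions do not match. The other three equations balance.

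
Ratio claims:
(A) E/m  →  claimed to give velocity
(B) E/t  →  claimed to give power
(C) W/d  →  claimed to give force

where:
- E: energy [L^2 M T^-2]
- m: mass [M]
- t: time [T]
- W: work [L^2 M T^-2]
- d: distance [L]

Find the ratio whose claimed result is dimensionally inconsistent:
(A) E/m does not give velocity

(A) E/m: [L^2 T^-2] ≠ velocity [L T^-1] ✗
(B) E/t: [L^2 M T^-3] = power [L^2 M T^-3] ✓
(C) W/d: [L M T^-2] = force [L M T^-2] ✓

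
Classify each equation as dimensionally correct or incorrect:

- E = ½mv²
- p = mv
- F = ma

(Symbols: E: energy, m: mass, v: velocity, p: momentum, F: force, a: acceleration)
Dimensionally correct: E = ½mv², p = mv, F = ma
Dimensionally incorrect: none
Ordered (correct first, then incorrect): E = ½mv², p = mv, F = ma

- E = ½mv²: LHS [L^2 M T^-2], RHS [L^2 M T^-2] → correct ✓
- p = mv: LHS [L M T^-1], RHS [L M T^-1] → correct ✓
- F = ma: LHS [L M T^-2], RHS [L M T^-2] → correct ✓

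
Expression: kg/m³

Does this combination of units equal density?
Yes

The expression kg/m³ has dimensions [L^-3 M], which is exactly density [L^-3 M].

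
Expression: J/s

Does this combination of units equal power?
Yes

The expression J/s has dimensions [L^2 M T^-3], which is exactly power [L^2 M T^-3].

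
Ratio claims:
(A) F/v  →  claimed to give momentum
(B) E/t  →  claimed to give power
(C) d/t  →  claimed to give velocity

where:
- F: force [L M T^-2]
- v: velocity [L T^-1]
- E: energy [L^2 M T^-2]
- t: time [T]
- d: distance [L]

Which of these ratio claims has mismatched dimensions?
(A) F/v does not give momentum

(A) F/v: [M T^-1] ≠ momentum [L M T^-1] ✗
(B) E/t: [L^2 M T^-3] = power [L^2 M T^-3] ✓
(C) d/t: [L T^-1] = velocity [L T^-1] ✓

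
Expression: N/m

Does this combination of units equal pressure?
No

The expression N/m has dimensions [M T^-2], but pressure has dimensions [L^-1 M T^-2].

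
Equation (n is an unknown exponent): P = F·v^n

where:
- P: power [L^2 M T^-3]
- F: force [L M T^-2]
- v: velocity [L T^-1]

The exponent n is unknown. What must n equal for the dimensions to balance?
n = 1

P has dimensions [L^2 M T^-3]; v has dimensions [L T^-1].
The rest of the RHS has dimensions [L M T^-2], so v^n must supply [L T^-1].
With n = 1: F·v^1 has dimensions [L^2 M T^-3], matching the LHS ✓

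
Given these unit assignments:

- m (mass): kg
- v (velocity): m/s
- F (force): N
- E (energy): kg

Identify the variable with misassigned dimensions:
E

The variable E (energy) should have units J, not kg.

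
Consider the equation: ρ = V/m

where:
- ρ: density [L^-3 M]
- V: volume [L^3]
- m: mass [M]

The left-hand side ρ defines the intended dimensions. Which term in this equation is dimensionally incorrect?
The right-hand side term V/m

ρ has dimensions [L^-3 M], but V/m has dimensions [L^3 M^-1], so the term V/m is dimensionally wrong for ρ.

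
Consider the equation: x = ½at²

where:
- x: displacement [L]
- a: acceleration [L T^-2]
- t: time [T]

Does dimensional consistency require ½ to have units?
No

x has dimensions [L] and at² already has dimensions [L], so the equation balances without ½ contributing any dimensions. ½ is a pure (dimensionless) number; changing or removing it would not affect dimensional consistency.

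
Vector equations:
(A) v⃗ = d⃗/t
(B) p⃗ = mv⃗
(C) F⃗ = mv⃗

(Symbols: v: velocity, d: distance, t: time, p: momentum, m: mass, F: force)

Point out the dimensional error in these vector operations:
(C) F⃗ = mv⃗

(A) v⃗ = d⃗/t: LHS [L T^-1], RHS [L T^-1] ✓ — displacement (vector) divided by time (scalar)
(B) p⃗ = mv⃗: LHS [L M T^-1], RHS [L M T^-1] ✓ — mass (scalar) times velocity (vector)
(C) F⃗ = mv⃗: LHS [L M T^-2], RHS [L M T^-1] ✗ — mass times velocity is momentum, not force; should be ma⃗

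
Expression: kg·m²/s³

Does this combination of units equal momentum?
No

The expression kg·m²/s³ has dimensions [L^2 M T^-3], but momentum has dimensions [L M T^-1].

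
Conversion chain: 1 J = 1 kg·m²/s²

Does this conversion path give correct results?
The chain is correct (no errors).

Correct: Joule is defined as kg·m²/s²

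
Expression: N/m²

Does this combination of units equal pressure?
Yes

The expression N/m² has dimensions [L^-1 M T^-2], which is exactly pressure [L^-1 M T^-2].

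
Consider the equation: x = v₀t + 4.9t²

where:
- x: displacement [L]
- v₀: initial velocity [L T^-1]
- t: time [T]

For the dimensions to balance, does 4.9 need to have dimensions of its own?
Yes

x has dimensions [L], while t² alone has dimensions [T^2]. For the equation to balance, the factor 4.9 must carry dimensions [L T^-2] — it is a dimensional constant (a numerical value of a physical quantity with its units suppressed), not a pure number.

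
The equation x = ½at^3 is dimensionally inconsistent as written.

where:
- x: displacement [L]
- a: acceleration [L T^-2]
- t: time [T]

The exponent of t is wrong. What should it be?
The exponent of t should be 2: x = ½at^2

The LHS x has dimensions [L]; t has dimensions [T].
As written, the RHS ½at^3 (exponent 3 on t) has dimensions [L T], which does not match.
With exponent 2, the RHS ½at^2 has dimensions [L], matching the LHS.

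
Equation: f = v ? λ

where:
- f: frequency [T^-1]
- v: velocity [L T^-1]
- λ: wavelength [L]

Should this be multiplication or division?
division (÷): f = v ÷ λ

f [T^-1]; v [L T^-1]; λ [L].
v × λ → [L^2 T^-1] ✗
v ÷ λ → [T^-1] ✓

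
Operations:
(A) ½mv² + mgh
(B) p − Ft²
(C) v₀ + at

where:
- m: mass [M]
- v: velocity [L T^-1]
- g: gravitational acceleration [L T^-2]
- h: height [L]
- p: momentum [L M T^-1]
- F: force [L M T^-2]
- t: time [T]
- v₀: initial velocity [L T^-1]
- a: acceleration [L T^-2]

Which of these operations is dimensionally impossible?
(B) p − Ft²

(A) ½mv² + mgh: ½mv² [L^2 M T^-2] and mgh [L^2 M T^-2] — same dimensions ✓
(B) p − Ft²: p [L M T^-1] and Ft² [L M] — different dimensions cannot be added/subtracted ✗
(C) v₀ + at: v₀ [L T^-1] and at [L T^-1] — same dimensions ✓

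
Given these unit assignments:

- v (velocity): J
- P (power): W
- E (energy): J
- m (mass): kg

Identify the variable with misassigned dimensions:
v

The variable v (velocity) should have units m/s, not J.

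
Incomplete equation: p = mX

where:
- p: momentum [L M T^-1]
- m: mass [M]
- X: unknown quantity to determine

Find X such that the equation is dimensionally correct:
X = v (velocity), dimensions [L T^-1]

p has dimensions [L M T^-1]; the rest of the RHS (m) has dimensions [M].
So X must have dimensions [L T^-1] — X = v (velocity).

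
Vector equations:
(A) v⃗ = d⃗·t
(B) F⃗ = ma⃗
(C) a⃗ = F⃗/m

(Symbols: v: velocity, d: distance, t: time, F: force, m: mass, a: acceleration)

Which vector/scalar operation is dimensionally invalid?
(A) v⃗ = d⃗·t

(A) v⃗ = d⃗·t: LHS [L T^-1], RHS [L T] ✗ — velocity is displacement per time; should be d⃗/t
(B) F⃗ = ma⃗: LHS [L M T^-2], RHS [L M T^-2] ✓ — Force and acceleration are vectors, mass is a scalar
(C) a⃗ = F⃗/m: LHS [L T^-2], RHS [L T^-2] ✓ — force (vector) divided by mass (scalar)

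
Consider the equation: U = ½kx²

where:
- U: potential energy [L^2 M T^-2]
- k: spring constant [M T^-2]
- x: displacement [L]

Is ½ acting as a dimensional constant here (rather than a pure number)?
No

U has dimensions [L^2 M T^-2] and kx² already has dimensions [L^2 M T^-2], so the equation balances without ½ contributing any dimensions. ½ is a pure (dimensionless) number; changing or removing it would not affect dimensional consistency.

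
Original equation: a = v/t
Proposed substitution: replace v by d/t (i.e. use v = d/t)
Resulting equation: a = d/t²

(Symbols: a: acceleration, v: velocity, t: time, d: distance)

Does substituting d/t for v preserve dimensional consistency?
Yes

[v] = [L T^-1] and [d/t] = [L T^-1]. These match, so the substitution replaces a quantity by one of the same dimensions and the result a = d/t² has LHS [L T^-2] vs RHS [L T^-2] — still consistent.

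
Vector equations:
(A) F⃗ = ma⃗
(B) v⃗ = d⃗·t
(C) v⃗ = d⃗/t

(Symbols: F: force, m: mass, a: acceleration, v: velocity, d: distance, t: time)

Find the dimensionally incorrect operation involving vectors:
(B) v⃗ = d⃗·t

(A) F⃗ = ma⃗: LHS [L M T^-2], RHS [L M T^-2] ✓ — Force and acceleration are vectors, mass is a scalar
(B) v⃗ = d⃗·t: LHS [L T^-1], RHS [L T] ✗ — velocity is displacement per time; should be d⃗/t
(C) v⃗ = d⃗/t: LHS [L T^-1], RHS [L T^-1] ✓ — displacement (vector) divided by time (scalar)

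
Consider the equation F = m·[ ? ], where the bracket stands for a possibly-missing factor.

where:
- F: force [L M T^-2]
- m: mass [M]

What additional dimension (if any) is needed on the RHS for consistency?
[L T^-2] — acceleration (e.g. a)

F has dimensions [L M T^-2]; m has dimensions [M].
The bracketed factor must supply [L M T^-2] / [M] = [L T^-2].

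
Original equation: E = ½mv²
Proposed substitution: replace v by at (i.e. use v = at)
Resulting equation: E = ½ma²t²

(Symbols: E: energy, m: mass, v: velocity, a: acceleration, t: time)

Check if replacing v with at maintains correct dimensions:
Yes

[v] = [L T^-1] and [at] = [L T^-1]. These match, so the substitution replaces a quantity by one of the same dimensions and the result E = ½ma²t² has LHS [L^2 M T^-2] vs RHS [L^2 M T^-2] — still consistent.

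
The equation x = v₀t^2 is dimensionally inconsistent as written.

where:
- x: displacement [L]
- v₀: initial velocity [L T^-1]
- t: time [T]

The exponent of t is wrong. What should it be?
The exponent of t should be 1: x = v₀t

The LHS x has dimensions [L]; t has dimensions [T].
As written, the RHS v₀t^2 (exponent 2 on t) has dimensions [L T], which does not match.
With exponent 1, the RHS v₀t has dimensions [L], matching the LHS.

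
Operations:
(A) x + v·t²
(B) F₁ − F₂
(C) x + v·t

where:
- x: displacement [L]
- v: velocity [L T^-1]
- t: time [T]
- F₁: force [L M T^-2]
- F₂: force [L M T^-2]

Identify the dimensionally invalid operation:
(A) x + v·t²

(A) x + v·t²: x [L] and v·t² [L T] — different dimensions cannot be added/subtracted ✗
(B) F₁ − F₂: F₁ [L M T^-2] and F₂ [L M T^-2] — same dimensions ✓
(C) x + v·t: x [L] and v·t [L] — same dimensions ✓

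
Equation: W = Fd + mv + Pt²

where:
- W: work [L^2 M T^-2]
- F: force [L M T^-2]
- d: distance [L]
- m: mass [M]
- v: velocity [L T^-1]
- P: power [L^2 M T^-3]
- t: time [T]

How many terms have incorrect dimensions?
2

LHS W: [L^2 M T^-2]
- Fd: [L^2 M T^-2] ✓
- mv: [L M T^-1] ✗
- Pt²: [L^2 M T^-1] ✗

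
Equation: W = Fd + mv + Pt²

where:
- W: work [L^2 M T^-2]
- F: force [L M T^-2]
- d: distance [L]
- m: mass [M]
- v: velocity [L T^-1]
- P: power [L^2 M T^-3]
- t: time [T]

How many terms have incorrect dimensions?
2

LHS W: [L^2 M T^-2]
- Fd: [L^2 M T^-2] ✓
- mv: [L M T^-1] ✗
- Pt²: [L^2 M T^-1] ✗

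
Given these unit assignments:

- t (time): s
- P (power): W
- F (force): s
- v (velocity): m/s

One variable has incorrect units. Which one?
F

The variable F (force) should have units N, not s.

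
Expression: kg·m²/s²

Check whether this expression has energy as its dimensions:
Yes

The expression kg·m²/s² has dimensions [L^2 M T^-2], which is exactly energy [L^2 M T^-2].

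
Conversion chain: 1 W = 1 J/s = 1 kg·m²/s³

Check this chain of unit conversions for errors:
The chain is correct (no errors).

Correct: Watt is Joule per second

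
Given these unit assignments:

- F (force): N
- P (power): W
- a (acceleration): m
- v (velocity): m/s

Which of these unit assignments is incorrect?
a

The variable a (acceleration) should have units m/s², not m.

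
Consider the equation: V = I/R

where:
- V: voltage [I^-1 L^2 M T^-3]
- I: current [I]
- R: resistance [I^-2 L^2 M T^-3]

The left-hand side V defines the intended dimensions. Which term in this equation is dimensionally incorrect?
The right-hand side term I/R

V has dimensions [I^-1 L^2 M T^-3], but I/R has dimensions [I^3 L^-2 M^-1 T^3], so the term I/R is dimensionally wrong for V.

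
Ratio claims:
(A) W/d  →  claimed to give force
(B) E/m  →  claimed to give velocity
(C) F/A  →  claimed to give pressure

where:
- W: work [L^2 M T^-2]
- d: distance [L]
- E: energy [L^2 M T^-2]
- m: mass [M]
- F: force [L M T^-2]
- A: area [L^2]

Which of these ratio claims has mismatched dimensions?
(B) E/m does not give velocity

(A) W/d: [L M T^-2] = force [L M T^-2] ✓
(B) E/m: [L^2 T^-2] ≠ velocity [L T^-1] ✗
(C) F/A: [L^-1 M T^-2] = pressure [L^-1 M T^-2] ✓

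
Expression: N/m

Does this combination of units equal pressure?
No

The expression N/m has dimensions [M T^-2], but pressure has dimensions [L^-1 M T^-2].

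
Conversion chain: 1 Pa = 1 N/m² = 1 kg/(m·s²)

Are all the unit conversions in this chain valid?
The chain is correct (no errors).

Correct: Pascal is Newton per square meter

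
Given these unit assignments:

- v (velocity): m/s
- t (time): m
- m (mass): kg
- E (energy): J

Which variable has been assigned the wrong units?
t

The variable t (time) should have units s, not m.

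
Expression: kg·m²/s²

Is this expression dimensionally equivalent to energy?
Yes

The expression kg·m²/s² has dimensions [L^2 M T^-2], which is exactly energy [L^2 M T^-2].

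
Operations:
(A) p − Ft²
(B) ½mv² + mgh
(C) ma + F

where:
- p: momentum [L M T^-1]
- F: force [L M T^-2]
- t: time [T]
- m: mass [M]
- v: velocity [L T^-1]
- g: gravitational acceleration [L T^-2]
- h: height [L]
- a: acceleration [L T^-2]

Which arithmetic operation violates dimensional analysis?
(A) p − Ft²

(A) p − Ft²: p [L M T^-1] and Ft² [L M] — different dimensions cannot be added/subtracted ✗
(B) ½mv² + mgh: ½mv² [L^2 M T^-2] and mgh [L^2 M T^-2] — same dimensions ✓
(C) ma + F: ma [L M T^-2] and F [L M T^-2] — same dimensions ✓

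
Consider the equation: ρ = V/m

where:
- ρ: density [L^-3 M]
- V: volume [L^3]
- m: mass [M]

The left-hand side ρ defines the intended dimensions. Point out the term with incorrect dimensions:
The right-hand side term V/m

ρ has dimensions [L^-3 M], but V/m has dimensions [L^3 M^-1], so the term V/m is dimensionally wrong for ρ.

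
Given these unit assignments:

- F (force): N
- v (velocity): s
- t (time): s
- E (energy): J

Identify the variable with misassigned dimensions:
v

The variable v (velocity) should have units m/s, not s.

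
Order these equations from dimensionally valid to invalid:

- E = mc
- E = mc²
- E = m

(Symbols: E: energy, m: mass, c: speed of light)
Dimensionally correct: E = mc²
Dimensionally incorrect: E = mc, E = m
Ordered (correct first, then incorrect): E = mc², E = mc, E = m

- E = mc: LHS [L^2 M T^-2], RHS [L M T^-1] → incorrect ✗
- E = mc²: LHS [L^2 M T^-2], RHS [L^2 M T^-2] → correct ✓
- E = m: LHS [L^2 M T^-2], RHS [M] → incorrect ✗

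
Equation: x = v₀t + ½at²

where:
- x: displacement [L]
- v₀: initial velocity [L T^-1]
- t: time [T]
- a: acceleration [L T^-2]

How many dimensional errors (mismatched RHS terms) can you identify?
0

LHS x: [L]
- v₀t: [L] ✓
- ½at²: [L] ✓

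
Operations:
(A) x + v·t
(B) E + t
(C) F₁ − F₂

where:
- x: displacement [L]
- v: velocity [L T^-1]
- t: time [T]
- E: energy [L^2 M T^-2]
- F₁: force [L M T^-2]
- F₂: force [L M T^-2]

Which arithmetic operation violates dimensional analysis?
(B) E + t

(A) x + v·t: x [L] and v·t [L] — same dimensions ✓
(B) E + t: E [L^2 M T^-2] and t [T] — different dimensions cannot be added/subtracted ✗
(C) F₁ − F₂: F₁ [L M T^-2] and F₂ [L M T^-2] — same dimensions ✓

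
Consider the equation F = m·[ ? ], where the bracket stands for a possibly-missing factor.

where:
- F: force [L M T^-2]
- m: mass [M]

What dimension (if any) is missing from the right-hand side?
[L T^-2] — acceleration (e.g. a)

F has dimensions [L M T^-2]; m has dimensions [M].
The bracketed factor must supply [L M T^-2] / [M] = [L T^-2].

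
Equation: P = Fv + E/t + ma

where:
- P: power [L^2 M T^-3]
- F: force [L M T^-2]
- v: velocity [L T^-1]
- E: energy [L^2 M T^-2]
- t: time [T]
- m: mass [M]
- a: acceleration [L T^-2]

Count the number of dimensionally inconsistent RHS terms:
1

LHS P: [L^2 M T^-3]
- Fv: [L^2 M T^-3] ✓
- E/t: [L^2 M T^-3] ✓
- ma: [L M T^-2] ✗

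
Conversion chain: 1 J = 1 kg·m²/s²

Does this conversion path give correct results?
The chain is correct (no errors).

Correct: Joule is defined as kg·m²/s²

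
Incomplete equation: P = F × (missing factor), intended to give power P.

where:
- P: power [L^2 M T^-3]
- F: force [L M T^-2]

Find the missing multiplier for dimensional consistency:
v (velocity), dimensions [L T^-1]

P has dimensions [L^2 M T^-3] and F has dimensions [L M T^-2].
The missing factor must have dimensions [L^2 M T^-3] / [L M T^-2] = [L T^-1], i.e. velocity (v).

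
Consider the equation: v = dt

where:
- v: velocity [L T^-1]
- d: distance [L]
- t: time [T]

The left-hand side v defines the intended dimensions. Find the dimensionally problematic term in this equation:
The right-hand side term dt

v has dimensions [L T^-1], but dt has dimensions [L T], so the term dt is dimensionally wrong for v.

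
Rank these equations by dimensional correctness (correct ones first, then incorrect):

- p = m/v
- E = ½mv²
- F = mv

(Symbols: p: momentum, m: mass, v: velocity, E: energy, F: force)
Dimensionally correct: E = ½mv²
Dimensionally incorrect: p = m/v, F = mv
Ordered (correct first, then incorrect): E = ½mv², p = m/v, F = mv

- p = m/v: LHS [L M T^-1], RHS [L^-1 M T] → incorrect ✗
- E = ½mv²: LHS [L^2 M T^-2], RHS [L^2 M T^-2] → correct ✓
- F = mv: LHS [L M T^-2], RHS [L M T^-1] → incorrect ✗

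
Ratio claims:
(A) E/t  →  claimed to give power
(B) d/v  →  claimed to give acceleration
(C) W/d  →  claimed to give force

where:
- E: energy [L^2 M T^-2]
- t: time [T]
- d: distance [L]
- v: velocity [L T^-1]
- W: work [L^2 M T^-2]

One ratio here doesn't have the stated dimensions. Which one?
(B) d/v does not give acceleration

(A) E/t: [L^2 M T^-3] = power [L^2 M T^-3] ✓
(B) d/v: [T] ≠ acceleration [L T^-2] ✗
(C) W/d: [L M T^-2] = force [L M T^-2] ✓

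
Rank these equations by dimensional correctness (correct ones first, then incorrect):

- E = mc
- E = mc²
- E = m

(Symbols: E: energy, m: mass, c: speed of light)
Dimensionally correct: E = mc²
Dimensionally incorrect: E = mc, E = m
Ordered (correct first, then incorrect): E = mc², E = mc, E = m

- E = mc: LHS [L^2 M T^-2], RHS [L M T^-1] → incorrect ✗
- E = mc²: LHS [L^2 M T^-2], RHS [L^2 M T^-2] → correct ✓
- E = m: LHS [L^2 M T^-2], RHS [M] → incorrect ✗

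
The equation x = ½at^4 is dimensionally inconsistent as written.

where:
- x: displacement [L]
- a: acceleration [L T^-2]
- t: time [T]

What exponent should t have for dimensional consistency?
The exponent of t should be 2: x = ½at^2

The LHS x has dimensions [L]; t has dimensions [T].
As written, the RHS ½at^4 (exponent 4 on t) has dimensions [L T^2], which does not match.
With exponent 2, the RHS ½at^2 has dimensions [L], matching the LHS.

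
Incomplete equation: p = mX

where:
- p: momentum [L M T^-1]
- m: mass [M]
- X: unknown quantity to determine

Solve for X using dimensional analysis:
X = v (velocity), dimensions [L T^-1]

p has dimensions [L M T^-1]; the rest of the RHS (m) has dimensions [M].
So X must have dimensions [L T^-1] — X = v (velocity).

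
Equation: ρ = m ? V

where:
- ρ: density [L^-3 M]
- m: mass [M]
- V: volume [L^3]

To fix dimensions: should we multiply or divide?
division (÷): ρ = m ÷ V

ρ [L^-3 M]; m [M]; V [L^3].
m × V → [L^3 M] ✗
m ÷ V → [L^-3 M] ✓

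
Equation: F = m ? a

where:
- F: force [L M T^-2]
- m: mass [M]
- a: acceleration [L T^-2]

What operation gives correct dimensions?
multiplication (×): F = m × a

F [L M T^-2]; m [M]; a [L T^-2].
m × a → [L M T^-2] ✓
m ÷ a → [L^-1 M T^2] ✗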